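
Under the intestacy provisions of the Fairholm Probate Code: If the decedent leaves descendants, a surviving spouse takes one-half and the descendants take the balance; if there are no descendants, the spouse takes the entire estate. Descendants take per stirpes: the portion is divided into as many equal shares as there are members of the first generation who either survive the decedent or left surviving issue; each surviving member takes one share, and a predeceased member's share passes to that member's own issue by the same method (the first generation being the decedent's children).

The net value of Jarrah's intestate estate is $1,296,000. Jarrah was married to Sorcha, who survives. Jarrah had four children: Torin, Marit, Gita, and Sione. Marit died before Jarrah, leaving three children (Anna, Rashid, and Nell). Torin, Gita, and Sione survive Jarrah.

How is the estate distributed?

Sorcha takes one-half of $1,296,000 = $648,000. The remaining $648,000 passes to the descendants.
The descendants' portion ($648,000) is divided into 4 shares of $162,000: Torin, Gita, and Sione each take $162,000; Marit's $162,000 share passes to Marit's issue.
Marit's share ($162,000) is divided into 3 shares of $54,000: Anna, Rashid, and Nell each take $54,000.

Sorcha: $648,000; Torin: $162,000; Anna: $54,000; Rashid: $54,000; Nell: $54,000; Gita: $162,000; Sione: $162,000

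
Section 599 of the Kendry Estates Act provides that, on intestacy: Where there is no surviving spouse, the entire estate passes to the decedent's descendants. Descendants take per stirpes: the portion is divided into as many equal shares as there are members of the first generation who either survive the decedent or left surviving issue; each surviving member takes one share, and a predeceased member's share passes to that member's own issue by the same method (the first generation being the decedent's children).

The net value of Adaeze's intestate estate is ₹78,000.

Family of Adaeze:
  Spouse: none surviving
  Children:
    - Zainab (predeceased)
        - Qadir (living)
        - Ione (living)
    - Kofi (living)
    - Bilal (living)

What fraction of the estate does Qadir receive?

The entire ₹78,000 passes to the descendants.
That amount (₹78,000) is divided into 3 shares of ₹26,000: Kofi and Bilal each take ₹26,000; Zainab's ₹26,000 share passes to Zainab's issue.
Zainab's share (₹26,000) is divided into 2 shares of ₹13,000: Qadir and Ione each take ₹13,000.

Qadir receives 1/6 of the estate.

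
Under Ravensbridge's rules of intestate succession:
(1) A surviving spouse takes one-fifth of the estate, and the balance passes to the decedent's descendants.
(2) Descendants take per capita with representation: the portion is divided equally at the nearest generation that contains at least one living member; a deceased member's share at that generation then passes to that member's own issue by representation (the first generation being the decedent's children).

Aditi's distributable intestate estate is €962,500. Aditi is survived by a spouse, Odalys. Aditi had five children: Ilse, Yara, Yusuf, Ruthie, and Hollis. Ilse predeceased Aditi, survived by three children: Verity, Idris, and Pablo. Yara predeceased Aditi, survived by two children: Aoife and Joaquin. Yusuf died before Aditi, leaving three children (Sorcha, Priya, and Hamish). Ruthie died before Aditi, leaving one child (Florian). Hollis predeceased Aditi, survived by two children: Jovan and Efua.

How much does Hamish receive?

Odalys takes one-fifth of €962,500 = €192,500. The remaining €770,000 passes to the descendants.
No child survives, so the initial division is made at the grandchildren's generation.
The descendants' portion (€770,000) is divided into 11 shares of €70,000: Verity, Idris, Pablo, Aoife, Joaquin, Sorcha, Priya, Hamish, Florian, Jovan, and Efua each take €70,000.

Hamish receives €70,000.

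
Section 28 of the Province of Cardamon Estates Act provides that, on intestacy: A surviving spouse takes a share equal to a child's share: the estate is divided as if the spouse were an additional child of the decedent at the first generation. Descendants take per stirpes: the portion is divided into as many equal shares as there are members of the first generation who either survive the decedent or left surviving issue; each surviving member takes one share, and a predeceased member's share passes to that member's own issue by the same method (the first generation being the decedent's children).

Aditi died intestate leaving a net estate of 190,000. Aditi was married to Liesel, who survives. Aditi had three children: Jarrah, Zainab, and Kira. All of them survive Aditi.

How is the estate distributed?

Liesel: 47,500; Jarrah: 47,500; Zainab: 47,500; Kira: 47,500

The spouse counts as an additional share at the children's level, so there are 4 primary shares of 47,500. Liesel takes one such share (47,500).
The children's combined portion (142,500) is divided into 3 shares of 47,500: Jarrah, Zainab, and Kira each take 47,500.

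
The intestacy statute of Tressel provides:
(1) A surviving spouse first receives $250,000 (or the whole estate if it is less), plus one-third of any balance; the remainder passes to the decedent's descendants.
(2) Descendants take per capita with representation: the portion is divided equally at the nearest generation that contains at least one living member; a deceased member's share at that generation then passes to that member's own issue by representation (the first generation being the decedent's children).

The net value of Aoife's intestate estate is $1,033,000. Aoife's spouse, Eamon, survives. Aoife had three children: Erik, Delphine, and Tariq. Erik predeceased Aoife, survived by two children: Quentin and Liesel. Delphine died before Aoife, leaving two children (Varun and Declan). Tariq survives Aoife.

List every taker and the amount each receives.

Eamon first takes $250,000, leaving a balance of $783,000. Eamon then takes one-third of the balance ($261,000), for a total of $511,000. The remaining $522,000 passes to the descendants.
The descendants' portion ($522,000) is divided into 3 shares of $174,000: Tariq takes $174,000; Erik's $174,000 share passes to Erik's issue; Delphine's $174,000 share passes to Delphine's issue.
Erik's share ($174,000) is divided into 2 shares of $87,000: Quentin and Liesel each take $87,000.
Delphine's share ($174,000) is divided into 2 shares of $87,000: Varun and Declan each take $87,000.

Eamon: $511,000; Quentin: $87,000; Liesel: $87,000; Varun: $87,000; Declan: $87,000; Tariq: $174,000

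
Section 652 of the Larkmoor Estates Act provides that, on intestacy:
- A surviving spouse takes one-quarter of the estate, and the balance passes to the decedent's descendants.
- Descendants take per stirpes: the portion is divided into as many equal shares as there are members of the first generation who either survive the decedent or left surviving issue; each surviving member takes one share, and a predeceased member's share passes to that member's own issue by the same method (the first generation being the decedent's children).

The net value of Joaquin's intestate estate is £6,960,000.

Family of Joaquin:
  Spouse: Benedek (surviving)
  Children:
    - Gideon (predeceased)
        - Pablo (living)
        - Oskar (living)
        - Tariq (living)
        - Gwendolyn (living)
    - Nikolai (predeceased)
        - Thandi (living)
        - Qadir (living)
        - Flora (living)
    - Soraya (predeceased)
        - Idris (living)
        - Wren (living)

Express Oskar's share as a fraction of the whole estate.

Benedek takes one-quarter of £6,960,000 = £1,740,000. The remaining £5,220,000 passes to the descendants.
The descendants' portion (£5,220,000) is divided into 3 shares of £1,740,000: Gideon's £1,740,000 share passes to Gideon's issue; Nikolai's £1,740,000 share passes to Nikolai's issue; Soraya's £1,740,000 share passes to Soraya's issue.
Gideon's share (£1,740,000) is divided into 4 shares of £435,000: Pablo, Oskar, Tariq, and Gwendolyn each take £435,000.
Nikolai's share (£1,740,000) is divided into 3 shares of £580,000: Thandi, Qadir, and Flora each take £580,000.
Soraya's share (£1,740,000) is divided into 2 shares of £870,000: Idris and Wren each take £870,000.

Oskar receives 1/16 of the estate.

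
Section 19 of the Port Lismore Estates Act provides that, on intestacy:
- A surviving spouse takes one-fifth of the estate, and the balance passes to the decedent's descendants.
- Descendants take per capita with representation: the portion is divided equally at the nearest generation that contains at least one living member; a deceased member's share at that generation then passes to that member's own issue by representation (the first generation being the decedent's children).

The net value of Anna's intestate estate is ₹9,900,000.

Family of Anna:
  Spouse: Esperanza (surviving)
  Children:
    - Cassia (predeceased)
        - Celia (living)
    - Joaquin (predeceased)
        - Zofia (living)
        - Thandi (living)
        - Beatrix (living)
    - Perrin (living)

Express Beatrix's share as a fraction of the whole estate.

Beatrix receives 4/45 of the estate.

Esperanza takes one-fifth of ₹9,900,000 = ₹1,980,000. The remaining ₹7,920,000 passes to the descendants.
The descendants' portion (₹7,920,000) is divided into 3 shares of ₹2,640,000: Perrin takes ₹2,640,000; Cassia's ₹2,640,000 share passes to Cassia's issue; Joaquin's ₹2,640,000 share passes to Joaquin's issue.
Cassia's share (₹2,640,000) passes entirely to Celia.
Joaquin's share (₹2,640,000) is divided into 3 shares of ₹880,000: Zofia, Thandi, and Beatrix each take ₹880,000.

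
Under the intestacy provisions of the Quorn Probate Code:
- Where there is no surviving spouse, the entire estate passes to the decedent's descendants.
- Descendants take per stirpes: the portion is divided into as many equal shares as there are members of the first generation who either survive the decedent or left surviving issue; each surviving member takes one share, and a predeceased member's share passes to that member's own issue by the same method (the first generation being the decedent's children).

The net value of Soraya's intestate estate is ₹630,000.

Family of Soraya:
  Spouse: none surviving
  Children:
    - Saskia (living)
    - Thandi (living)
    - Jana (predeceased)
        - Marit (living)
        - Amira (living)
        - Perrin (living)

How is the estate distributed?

Saskia: ₹210,000; Thandi: ₹210,000; Marit: ₹70,000; Amira: ₹70,000; Perrin: ₹70,000

The entire ₹630,000 passes to the descendants.
That amount (₹630,000) is divided into 3 shares of ₹210,000: Saskia and Thandi each take ₹210,000; Jana's ₹210,000 share passes to Jana's issue.
Jana's share (₹210,000) is divided into 3 shares of ₹70,000: Marit, Amira, and Perrin each take ₹70,000.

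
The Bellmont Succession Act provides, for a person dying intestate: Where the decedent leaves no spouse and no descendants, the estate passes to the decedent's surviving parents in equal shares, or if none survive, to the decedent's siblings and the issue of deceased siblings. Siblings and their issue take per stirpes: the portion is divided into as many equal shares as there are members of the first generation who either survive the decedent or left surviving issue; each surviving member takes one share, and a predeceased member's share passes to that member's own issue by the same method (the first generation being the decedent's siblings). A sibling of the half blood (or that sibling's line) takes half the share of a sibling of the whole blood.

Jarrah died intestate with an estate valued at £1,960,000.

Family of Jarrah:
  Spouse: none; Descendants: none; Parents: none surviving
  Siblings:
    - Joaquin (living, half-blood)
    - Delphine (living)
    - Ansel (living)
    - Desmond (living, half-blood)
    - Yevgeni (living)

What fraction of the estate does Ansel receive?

The entire £1,960,000 passes to the siblings and their issue.
Counting each half-blood sibling's line as half a unit, there are 4 units in £1,960,000, so one unit is £490,000. Whole-blood lines (Delphine, Ansel, and Yevgeni) take £490,000 each; half-blood lines (Joaquin and Desmond) take £245,000 each.

Ansel receives 1/4 of the estate.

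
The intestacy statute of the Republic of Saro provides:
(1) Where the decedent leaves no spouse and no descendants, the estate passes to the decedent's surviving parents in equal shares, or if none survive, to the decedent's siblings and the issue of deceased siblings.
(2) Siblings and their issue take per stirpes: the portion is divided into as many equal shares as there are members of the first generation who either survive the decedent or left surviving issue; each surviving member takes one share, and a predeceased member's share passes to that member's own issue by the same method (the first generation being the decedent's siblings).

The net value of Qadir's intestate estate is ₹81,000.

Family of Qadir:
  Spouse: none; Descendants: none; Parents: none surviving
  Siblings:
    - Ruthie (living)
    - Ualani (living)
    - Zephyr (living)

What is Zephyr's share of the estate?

Zephyr receives ₹27,000.

The entire ₹81,000 passes to the siblings and their issue.
That amount (₹81,000) is divided into 3 shares of ₹27,000: Ruthie, Ualani, and Zephyr each take ₹27,000.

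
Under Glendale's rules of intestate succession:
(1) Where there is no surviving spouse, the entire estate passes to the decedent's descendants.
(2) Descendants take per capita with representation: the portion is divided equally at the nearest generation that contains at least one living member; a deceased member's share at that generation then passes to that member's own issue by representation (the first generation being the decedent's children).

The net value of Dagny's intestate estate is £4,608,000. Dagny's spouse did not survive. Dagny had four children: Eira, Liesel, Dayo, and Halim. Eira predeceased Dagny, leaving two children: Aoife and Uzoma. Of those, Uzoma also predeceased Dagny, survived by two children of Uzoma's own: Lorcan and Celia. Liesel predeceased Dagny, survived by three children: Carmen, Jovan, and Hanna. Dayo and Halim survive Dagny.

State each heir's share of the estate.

The entire £4,608,000 passes to the descendants.
That amount (£4,608,000) is divided into 4 shares of £1,152,000: Dayo and Halim each take £1,152,000; Eira's £1,152,000 share passes to Eira's issue; Liesel's £1,152,000 share passes to Liesel's issue.
Eira's share (£1,152,000) is divided into 2 shares of £576,000: Aoife takes £576,000; Uzoma's £576,000 share passes to Uzoma's issue.
Uzoma's share (£576,000) is divided into 2 shares of £288,000: Lorcan and Celia each take £288,000.
Liesel's share (£1,152,000) is divided into 3 shares of £384,000: Carmen, Jovan, and Hanna each take £384,000.

Aoife: £576,000; Lorcan: £288,000; Celia: £288,000; Carmen: £384,000; Jovan: £384,000; Hanna: £384,000; Dayo: £1,152,000; Halim: £1,152,000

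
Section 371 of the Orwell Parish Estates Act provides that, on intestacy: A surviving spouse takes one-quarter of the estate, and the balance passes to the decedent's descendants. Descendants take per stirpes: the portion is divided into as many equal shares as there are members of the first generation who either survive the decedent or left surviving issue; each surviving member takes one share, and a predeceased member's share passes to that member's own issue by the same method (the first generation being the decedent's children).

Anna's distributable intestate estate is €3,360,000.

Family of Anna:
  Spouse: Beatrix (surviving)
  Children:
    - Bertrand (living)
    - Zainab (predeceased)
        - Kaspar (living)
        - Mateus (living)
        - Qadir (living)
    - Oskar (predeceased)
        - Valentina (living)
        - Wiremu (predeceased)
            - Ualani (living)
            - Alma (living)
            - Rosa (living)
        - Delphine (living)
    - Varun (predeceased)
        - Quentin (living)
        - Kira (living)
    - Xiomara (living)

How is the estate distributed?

Beatrix: €840,000; Bertrand: €504,000; Kaspar: €168,000; Mateus: €168,000; Qadir: €168,000; Valentina: €168,000; Ualani: €56,000; Alma: €56,000; Rosa: €56,000; Delphine: €168,000; Quentin: €252,000; Kira: €252,000; Xiomara: €504,000

Beatrix takes one-quarter of €3,360,000 = €840,000. The remaining €2,520,000 passes to the descendants.
The descendants' portion (€2,520,000) is divided into 5 shares of €504,000: Bertrand and Xiomara each take €504,000; Zainab's €504,000 share passes to Zainab's issue; Oskar's €504,000 share passes to Oskar's issue; Varun's €504,000 share passes to Varun's issue.
Zainab's share (€504,000) is divided into 3 shares of €168,000: Kaspar, Mateus, and Qadir each take €168,000.
Oskar's share (€504,000) is divided into 3 shares of €168,000: Valentina and Delphine each take €168,000; Wiremu's €168,000 share passes to Wiremu's issue.
Wiremu's share (€168,000) is divided into 3 shares of €56,000: Ualani, Alma, and Rosa each take €56,000.
Varun's share (€504,000) is divided into 2 shares of €252,000: Quentin and Kira each take €252,000.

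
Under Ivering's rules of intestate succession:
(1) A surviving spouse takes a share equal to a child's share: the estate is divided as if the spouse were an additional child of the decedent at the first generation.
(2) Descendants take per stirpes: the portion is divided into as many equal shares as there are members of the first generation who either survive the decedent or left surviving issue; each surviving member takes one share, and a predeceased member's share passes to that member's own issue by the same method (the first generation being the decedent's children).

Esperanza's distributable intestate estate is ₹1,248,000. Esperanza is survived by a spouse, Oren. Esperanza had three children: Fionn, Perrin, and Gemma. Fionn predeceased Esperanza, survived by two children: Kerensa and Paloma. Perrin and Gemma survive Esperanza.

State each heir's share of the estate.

Oren: ₹312,000; Kerensa: ₹156,000; Paloma: ₹156,000; Perrin: ₹312,000; Gemma: ₹312,000

The spouse counts as an additional share at the children's level, so there are 4 primary shares of ₹312,000. Oren takes one such share (₹312,000).
The children's combined portion (₹936,000) is divided into 3 shares of ₹312,000: Perrin and Gemma each take ₹312,000; Fionn's ₹312,000 share passes to Fionn's issue.
Fionn's share (₹312,000) is divided into 2 shares of ₹156,000: Kerensa and Paloma each take ₹156,000.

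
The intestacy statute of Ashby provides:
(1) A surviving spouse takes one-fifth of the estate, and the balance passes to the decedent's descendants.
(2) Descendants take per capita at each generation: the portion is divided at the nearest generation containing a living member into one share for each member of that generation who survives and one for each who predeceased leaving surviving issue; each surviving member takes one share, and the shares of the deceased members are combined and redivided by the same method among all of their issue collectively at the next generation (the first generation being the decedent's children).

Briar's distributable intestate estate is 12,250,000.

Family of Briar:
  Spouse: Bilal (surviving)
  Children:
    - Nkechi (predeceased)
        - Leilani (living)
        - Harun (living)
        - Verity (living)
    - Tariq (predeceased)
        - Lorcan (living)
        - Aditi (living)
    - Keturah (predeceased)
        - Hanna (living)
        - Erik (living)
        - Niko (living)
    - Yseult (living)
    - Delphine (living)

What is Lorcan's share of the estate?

Lorcan receives 735,000.

Bilal takes one-fifth of 12,250,000 = 2,450,000. The remaining 9,800,000 passes to the descendants.
The descendants' portion (9,800,000) is divided at the children's generation into 5 shares of 1,960,000. Yseult and Delphine each take 1,960,000. The 3 shares of the deceased (Nkechi, Tariq, and Keturah) are combined into a pool of 5,880,000.
That pool (5,880,000) is divided at the grandchildren's generation equally among Leilani, Harun, Verity, Lorcan, Aditi, Hanna, Erik, and Niko: 735,000 each.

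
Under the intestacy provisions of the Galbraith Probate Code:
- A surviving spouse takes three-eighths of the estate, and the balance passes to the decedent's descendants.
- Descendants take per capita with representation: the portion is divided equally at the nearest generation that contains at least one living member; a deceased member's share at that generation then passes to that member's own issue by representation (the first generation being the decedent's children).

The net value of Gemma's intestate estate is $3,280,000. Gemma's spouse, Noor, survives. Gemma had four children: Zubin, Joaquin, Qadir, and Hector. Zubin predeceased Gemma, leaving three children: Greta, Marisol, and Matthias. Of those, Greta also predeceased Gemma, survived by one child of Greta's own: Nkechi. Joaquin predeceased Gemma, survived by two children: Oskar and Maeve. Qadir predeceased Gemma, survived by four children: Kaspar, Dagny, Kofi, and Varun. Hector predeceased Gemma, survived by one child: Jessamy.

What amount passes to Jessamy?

Noor takes three-eighths of $3,280,000 = $1,230,000. The remaining $2,050,000 passes to the descendants.
No child survives, so the initial division is made at the grandchildren's generation.
The descendants' portion ($2,050,000) is divided into 10 shares of $205,000: Marisol, Matthias, Oskar, Maeve, Kaspar, Dagny, Kofi, Varun, and Jessamy each take $205,000; Greta's $205,000 share passes to Greta's issue.
Greta's share ($205,000) passes entirely to Nkechi.

Jessamy receives $205,000.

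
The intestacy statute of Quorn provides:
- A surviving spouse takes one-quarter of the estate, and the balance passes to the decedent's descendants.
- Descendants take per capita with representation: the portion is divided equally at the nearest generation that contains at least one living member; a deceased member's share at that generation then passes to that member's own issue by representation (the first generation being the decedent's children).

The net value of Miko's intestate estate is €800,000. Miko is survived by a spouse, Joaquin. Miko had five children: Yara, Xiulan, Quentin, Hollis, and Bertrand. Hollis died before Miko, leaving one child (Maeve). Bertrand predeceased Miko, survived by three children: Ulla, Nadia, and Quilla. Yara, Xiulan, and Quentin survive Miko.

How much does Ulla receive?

Ulla receives €40,000.

Joaquin takes one-quarter of €800,000 = €200,000. The remaining €600,000 passes to the descendants.
The descendants' portion (€600,000) is divided into 5 shares of €120,000: Yara, Xiulan, and Quentin each take €120,000; Hollis's €120,000 share passes to Hollis's issue; Bertrand's €120,000 share passes to Bertrand's issue.
Hollis's share (€120,000) passes entirely to Maeve.
Bertrand's share (€120,000) is divided into 3 shares of €40,000: Ulla, Nadia, and Quilla each take €40,000.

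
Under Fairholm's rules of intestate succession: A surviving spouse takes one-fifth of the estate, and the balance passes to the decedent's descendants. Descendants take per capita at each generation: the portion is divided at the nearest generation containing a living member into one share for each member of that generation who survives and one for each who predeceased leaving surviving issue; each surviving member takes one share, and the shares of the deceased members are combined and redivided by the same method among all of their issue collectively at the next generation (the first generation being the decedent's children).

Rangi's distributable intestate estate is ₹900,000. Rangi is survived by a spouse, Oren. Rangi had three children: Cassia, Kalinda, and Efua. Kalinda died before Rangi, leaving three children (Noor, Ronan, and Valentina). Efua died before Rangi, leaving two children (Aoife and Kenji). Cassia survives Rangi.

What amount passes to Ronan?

Ronan receives ₹96,000.

Oren takes one-fifth of ₹900,000 = ₹180,000. The remaining ₹720,000 passes to the descendants.
The descendants' portion (₹720,000) is divided at the children's generation into 3 shares of ₹240,000. Cassia takes ₹240,000. The 2 shares of the deceased (Kalinda and Efua) are combined into a pool of ₹480,000.
That pool (₹480,000) is divided at the grandchildren's generation equally among Noor, Ronan, Valentina, Aoife, and Kenji: ₹96,000 each.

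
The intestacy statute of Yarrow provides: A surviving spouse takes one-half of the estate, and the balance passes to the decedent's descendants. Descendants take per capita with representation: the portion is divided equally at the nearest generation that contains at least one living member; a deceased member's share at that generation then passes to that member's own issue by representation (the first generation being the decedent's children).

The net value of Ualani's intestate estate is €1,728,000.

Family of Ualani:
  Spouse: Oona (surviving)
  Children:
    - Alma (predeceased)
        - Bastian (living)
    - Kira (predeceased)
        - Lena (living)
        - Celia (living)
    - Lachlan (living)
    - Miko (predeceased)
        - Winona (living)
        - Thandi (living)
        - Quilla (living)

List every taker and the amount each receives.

Oona takes one-half of €1,728,000 = €864,000. The remaining €864,000 passes to the descendants.
The descendants' portion (€864,000) is divided into 4 shares of €216,000: Lachlan takes €216,000; Alma's €216,000 share passes to Alma's issue; Kira's €216,000 share passes to Kira's issue; Miko's €216,000 share passes to Miko's issue.
Alma's share (€216,000) passes entirely to Bastian.
Kira's share (€216,000) is divided into 2 shares of €108,000: Lena and Celia each take €108,000.
Miko's share (€216,000) is divided into 3 shares of €72,000: Winona, Thandi, and Quilla each take €72,000.

Oona: €864,000; Bastian: €216,000; Lena: €108,000; Celia: €108,000; Lachlan: €216,000; Winona: €72,000; Thandi: €72,000; Quilla: €72,000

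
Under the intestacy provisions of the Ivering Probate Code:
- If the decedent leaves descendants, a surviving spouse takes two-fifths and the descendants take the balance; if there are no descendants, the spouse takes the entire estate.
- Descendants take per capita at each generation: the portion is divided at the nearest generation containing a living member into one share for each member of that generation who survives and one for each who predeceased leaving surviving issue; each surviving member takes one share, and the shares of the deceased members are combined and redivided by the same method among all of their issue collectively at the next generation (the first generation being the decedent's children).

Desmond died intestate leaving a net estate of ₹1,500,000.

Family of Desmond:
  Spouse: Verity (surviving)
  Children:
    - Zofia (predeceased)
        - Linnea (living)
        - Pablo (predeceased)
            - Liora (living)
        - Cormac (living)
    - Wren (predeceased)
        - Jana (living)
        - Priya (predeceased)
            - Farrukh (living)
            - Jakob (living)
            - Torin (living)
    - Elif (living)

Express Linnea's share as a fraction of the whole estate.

Linnea receives 2/25 of the estate.

Verity takes two-fifths of ₹1,500,000 = ₹600,000. The remaining ₹900,000 passes to the descendants.
The descendants' portion (₹900,000) is divided at the children's generation into 3 shares of ₹300,000. Elif takes ₹300,000. The 2 shares of the deceased (Zofia and Wren) are combined into a pool of ₹600,000.
That pool (₹600,000) is divided at the grandchildren's generation into 5 shares of ₹120,000. Linnea, Cormac, and Jana each take ₹120,000. The 2 shares of the deceased (Pablo and Priya) are combined into a pool of ₹240,000.
That pool (₹240,000) is divided at the great-grandchildren's generation equally among Liora, Farrukh, Jakob, and Torin: ₹60,000 each.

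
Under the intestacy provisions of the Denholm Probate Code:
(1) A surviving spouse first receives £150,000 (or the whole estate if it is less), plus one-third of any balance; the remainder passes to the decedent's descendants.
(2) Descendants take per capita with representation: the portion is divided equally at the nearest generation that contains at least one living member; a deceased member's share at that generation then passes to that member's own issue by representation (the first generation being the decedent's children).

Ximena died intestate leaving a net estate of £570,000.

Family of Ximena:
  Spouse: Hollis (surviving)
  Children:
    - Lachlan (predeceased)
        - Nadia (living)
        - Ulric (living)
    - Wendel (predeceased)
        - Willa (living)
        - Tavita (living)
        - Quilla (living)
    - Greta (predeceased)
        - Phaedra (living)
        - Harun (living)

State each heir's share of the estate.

Hollis first takes £150,000, leaving a balance of £420,000. Hollis then takes one-third of the balance (£140,000), for a total of £290,000. The remaining £280,000 passes to the descendants.
No child survives, so the initial division is made at the grandchildren's generation.
The descendants' portion (£280,000) is divided into 7 shares of £40,000: Nadia, Ulric, Willa, Tavita, Quilla, Phaedra, and Harun each take £40,000.

Hollis: £290,000; Nadia: £40,000; Ulric: £40,000; Willa: £40,000; Tavita: £40,000; Quilla: £40,000; Phaedra: £40,000; Harun: £40,000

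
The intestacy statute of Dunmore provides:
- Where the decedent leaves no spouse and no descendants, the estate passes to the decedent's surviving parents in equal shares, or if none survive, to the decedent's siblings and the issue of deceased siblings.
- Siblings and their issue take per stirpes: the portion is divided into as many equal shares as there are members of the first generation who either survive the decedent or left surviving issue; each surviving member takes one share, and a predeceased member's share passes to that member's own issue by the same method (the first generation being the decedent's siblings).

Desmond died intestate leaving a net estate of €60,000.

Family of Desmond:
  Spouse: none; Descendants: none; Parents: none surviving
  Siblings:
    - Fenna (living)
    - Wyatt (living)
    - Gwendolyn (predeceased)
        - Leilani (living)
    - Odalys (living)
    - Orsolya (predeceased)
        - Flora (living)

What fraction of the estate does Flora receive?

Flora receives 1/5 of the estate.

The entire €60,000 passes to the siblings and their issue.
That amount (€60,000) is divided into 5 shares of €12,000: Fenna, Wyatt, and Odalys each take €12,000; Gwendolyn's €12,000 share passes to Gwendolyn's issue; Orsolya's €12,000 share passes to Orsolya's issue.
Gwendolyn's share (€12,000) passes entirely to Leilani.
Orsolya's share (€12,000) passes entirely to Flora.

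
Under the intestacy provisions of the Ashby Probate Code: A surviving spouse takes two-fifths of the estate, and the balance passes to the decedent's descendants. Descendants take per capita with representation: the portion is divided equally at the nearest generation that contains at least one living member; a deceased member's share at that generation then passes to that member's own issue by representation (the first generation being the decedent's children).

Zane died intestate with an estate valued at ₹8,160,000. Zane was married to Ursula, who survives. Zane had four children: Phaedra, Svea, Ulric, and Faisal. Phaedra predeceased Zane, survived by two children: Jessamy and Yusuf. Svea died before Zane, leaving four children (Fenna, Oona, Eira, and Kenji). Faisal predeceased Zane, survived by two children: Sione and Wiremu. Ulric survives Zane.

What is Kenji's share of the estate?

Kenji receives ₹306,000.

Ursula takes two-fifths of ₹8,160,000 = ₹3,264,000. The remaining ₹4,896,000 passes to the descendants.
The descendants' portion (₹4,896,000) is divided into 4 shares of ₹1,224,000: Ulric takes ₹1,224,000; Phaedra's ₹1,224,000 share passes to Phaedra's issue; Svea's ₹1,224,000 share passes to Svea's issue; Faisal's ₹1,224,000 share passes to Faisal's issue.
Phaedra's share (₹1,224,000) is divided into 2 shares of ₹612,000: Jessamy and Yusuf each take ₹612,000.
Svea's share (₹1,224,000) is divided into 4 shares of ₹306,000: Fenna, Oona, Eira, and Kenji each take ₹306,000.
Faisal's share (₹1,224,000) is divided into 2 shares of ₹612,000: Sione and Wiremu each take ₹612,000.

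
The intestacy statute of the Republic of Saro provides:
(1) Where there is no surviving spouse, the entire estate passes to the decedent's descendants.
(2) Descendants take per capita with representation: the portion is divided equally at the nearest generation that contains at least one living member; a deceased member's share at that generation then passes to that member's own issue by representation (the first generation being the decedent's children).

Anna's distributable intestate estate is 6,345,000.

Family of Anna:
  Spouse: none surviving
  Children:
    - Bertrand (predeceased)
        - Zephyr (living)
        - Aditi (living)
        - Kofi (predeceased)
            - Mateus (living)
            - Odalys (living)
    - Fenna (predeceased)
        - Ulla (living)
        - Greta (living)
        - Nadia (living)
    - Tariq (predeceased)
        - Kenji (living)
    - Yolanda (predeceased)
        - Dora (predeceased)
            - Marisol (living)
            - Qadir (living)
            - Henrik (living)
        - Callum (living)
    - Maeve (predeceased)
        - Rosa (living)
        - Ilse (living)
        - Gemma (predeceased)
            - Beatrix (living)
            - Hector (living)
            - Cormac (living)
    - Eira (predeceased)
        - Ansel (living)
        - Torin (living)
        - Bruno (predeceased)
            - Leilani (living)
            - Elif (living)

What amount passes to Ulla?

Ulla receives 423,000.

The entire 6,345,000 passes to the descendants.
No child survives, so the initial division is made at the grandchildren's generation.
That amount (6,345,000) is divided into 15 shares of 423,000: Zephyr, Aditi, Ulla, Greta, Nadia, Kenji, Callum, Rosa, Ilse, Ansel, and Torin each take 423,000; Kofi's 423,000 share passes to Kofi's issue; Dora's 423,000 share passes to Dora's issue; Gemma's 423,000 share passes to Gemma's issue; Bruno's 423,000 share passes to Bruno's issue.
Kofi's share (423,000) is divided into 2 shares of 211,500: Mateus and Odalys each take 211,500.
Dora's share (423,000) is divided into 3 shares of 141,000: Marisol, Qadir, and Henrik each take 141,000.
Gemma's share (423,000) is divided into 3 shares of 141,000: Beatrix, Hector, and Cormac each take 141,000.
Bruno's share (423,000) is divided into 2 shares of 211,500: Leilani and Elif each take 211,500.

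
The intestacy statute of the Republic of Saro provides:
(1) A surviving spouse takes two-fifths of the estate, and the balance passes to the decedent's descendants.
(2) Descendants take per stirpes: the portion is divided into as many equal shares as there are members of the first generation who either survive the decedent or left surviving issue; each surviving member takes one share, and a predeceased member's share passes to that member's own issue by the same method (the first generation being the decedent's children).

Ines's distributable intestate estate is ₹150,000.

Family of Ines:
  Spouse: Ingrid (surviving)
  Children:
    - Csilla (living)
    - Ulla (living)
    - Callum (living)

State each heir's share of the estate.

Ingrid takes two-fifths of ₹150,000 = ₹60,000. The remaining ₹90,000 passes to the descendants.
The descendants' portion (₹90,000) is divided into 3 shares of ₹30,000: Csilla, Ulla, and Callum each take ₹30,000.

Ingrid: ₹60,000; Csilla: ₹30,000; Ulla: ₹30,000; Callum: ₹30,000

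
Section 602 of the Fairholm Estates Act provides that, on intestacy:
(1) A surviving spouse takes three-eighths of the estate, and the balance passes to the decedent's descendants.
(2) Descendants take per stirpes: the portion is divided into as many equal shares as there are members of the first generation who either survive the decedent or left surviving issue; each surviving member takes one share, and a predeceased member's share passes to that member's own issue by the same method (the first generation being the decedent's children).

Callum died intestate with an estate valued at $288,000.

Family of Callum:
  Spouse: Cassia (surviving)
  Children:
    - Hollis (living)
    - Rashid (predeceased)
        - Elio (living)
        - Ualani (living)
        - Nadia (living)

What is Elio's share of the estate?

Cassia takes three-eighths of $288,000 = $108,000. The remaining $180,000 passes to the descendants.
The descendants' portion ($180,000) is divided into 2 shares of $90,000: Hollis takes $90,000; Rashid's $90,000 share passes to Rashid's issue.
Rashid's share ($90,000) is divided into 3 shares of $30,000: Elio, Ualani, and Nadia each take $30,000.

Elio receives $30,000.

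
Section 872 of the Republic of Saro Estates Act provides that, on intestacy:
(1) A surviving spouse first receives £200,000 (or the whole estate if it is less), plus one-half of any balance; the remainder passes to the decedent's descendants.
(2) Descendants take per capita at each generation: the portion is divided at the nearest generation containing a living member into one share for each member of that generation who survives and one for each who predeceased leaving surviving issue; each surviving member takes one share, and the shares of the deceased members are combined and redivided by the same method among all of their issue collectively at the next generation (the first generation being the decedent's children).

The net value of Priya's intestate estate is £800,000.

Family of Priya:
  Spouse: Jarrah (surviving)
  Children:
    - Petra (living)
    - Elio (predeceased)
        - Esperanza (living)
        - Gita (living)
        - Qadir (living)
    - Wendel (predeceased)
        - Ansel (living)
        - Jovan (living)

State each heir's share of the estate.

Jarrah: £500,000; Petra: £100,000; Esperanza: £40,000; Gita: £40,000; Qadir: £40,000; Ansel: £40,000; Jovan: £40,000

Jarrah first takes £200,000, leaving a balance of £600,000. Jarrah then takes one-half of the balance (£300,000), for a total of £500,000. The remaining £300,000 passes to the descendants.
The descendants' portion (£300,000) is divided at the children's generation into 3 shares of £100,000. Petra takes £100,000. The 2 shares of the deceased (Elio and Wendel) are combined into a pool of £200,000.
That pool (£200,000) is divided at the grandchildren's generation equally among Esperanza, Gita, Qadir, Ansel, and Jovan: £40,000 each.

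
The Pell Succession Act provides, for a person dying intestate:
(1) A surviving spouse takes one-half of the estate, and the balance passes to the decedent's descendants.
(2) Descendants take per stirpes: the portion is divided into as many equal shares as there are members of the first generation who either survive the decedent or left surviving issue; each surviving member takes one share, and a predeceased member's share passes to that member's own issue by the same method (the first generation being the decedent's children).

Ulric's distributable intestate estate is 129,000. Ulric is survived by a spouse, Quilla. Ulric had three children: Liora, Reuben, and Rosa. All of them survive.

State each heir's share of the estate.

Quilla takes one-half of 129,000 = 64,500. The remaining 64,500 passes to the descendants.
The descendants' portion (64,500) is divided into 3 shares of 21,500: Liora, Reuben, and Rosa each take 21,500.

Quilla: 64,500; Liora: 21,500; Reuben: 21,500; Rosa: 21,500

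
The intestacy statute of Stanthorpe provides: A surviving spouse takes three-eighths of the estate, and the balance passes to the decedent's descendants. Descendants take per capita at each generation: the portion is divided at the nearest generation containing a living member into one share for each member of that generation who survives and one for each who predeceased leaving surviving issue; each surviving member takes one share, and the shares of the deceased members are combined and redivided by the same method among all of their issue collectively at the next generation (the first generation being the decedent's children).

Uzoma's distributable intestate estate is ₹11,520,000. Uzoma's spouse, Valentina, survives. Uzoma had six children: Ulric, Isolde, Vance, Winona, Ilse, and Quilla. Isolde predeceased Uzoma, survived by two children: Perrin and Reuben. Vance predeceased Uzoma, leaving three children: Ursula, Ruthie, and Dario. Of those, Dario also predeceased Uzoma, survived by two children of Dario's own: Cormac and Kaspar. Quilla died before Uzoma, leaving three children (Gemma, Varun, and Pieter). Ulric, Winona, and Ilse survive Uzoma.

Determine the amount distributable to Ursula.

Ursula receives ₹450,000.

Valentina takes three-eighths of ₹11,520,000 = ₹4,320,000. The remaining ₹7,200,000 passes to the descendants.
The descendants' portion (₹7,200,000) is divided at the children's generation into 6 shares of ₹1,200,000. Ulric, Winona, and Ilse each take ₹1,200,000. The 3 shares of the deceased (Isolde, Vance, and Quilla) are combined into a pool of ₹3,600,000.
That pool (₹3,600,000) is divided at the grandchildren's generation into 8 shares of ₹450,000. Perrin, Reuben, Ursula, Ruthie, Gemma, Varun, and Pieter each take ₹450,000. The remaining share for the deceased Dario (₹450,000) is carried to the next generation.
That pool (₹450,000) is divided at the great-grandchildren's generation equally among Cormac and Kaspar: ₹225,000 each.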